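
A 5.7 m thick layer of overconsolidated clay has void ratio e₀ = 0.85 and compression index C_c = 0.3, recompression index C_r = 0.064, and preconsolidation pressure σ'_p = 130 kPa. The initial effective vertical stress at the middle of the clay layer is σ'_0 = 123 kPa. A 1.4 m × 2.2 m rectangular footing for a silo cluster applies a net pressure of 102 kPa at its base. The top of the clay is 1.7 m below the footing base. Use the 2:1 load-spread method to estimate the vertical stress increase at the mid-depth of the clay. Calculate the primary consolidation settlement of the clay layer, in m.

S_c ≈ 0.00726 m

Mid-depth of clay below the footing base: z = 1.7 + 5.7/2 = 4.55 m.
Stress increase at mid-clay by the 2:1 spreading method:
Δσ = qBL/((B+z)(L+z)) = 102×1.4×2.2/((1.4+4.55)(2.2+4.55)) = 7.8222 kPa
Final effective stress: σ'_f = 123 + 7.8222 = 130.82 kPa.
σ'_f = 130.82 > σ'_p = 130 kPa, so the stress path crosses the preconsolidation pressure — recompression up to σ'_p, then virgin compression beyond:
S_c = H/(1+e₀)·[C_r·log₁₀(σ'_p/σ'_0) + C_c·log₁₀(σ'_f/σ'_p)]
    = 5.7/1.85 × [0.064×log₁₀(130/123) + 0.3×log₁₀(130.82/130)]
    = 3.0811 × [0.0015384 + 0.00081924] = 0.007264 m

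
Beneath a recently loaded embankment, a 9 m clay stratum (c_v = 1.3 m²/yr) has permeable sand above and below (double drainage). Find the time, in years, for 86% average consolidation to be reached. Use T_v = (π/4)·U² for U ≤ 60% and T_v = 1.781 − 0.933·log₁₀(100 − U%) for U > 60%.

t ≈ 11.1 years

Drainage path length: H_d = H/2 = 4.5 m (double drainage).
U > 60%: T_v = 1.781 − 0.933·log₁₀(100 − 86) = 0.71166.
t = T_v·H_d²/c_v = 0.71166×4.5²/1.3 = 11.09 years.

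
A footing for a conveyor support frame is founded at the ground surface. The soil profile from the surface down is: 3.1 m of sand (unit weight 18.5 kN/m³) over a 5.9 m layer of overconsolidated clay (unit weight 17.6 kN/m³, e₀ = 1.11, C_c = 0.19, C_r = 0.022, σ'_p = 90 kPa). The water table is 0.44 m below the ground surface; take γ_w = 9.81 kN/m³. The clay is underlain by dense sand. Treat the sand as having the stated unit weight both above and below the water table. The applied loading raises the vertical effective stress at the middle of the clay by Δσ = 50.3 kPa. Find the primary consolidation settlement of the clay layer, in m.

Mid-depth of clay below the ground surface: z = 3.1 + 5.9/2 = 6.05 m.
Total vertical stress at mid-clay: σ_v = 18.5×3.1 + 17.6×2.95 = 109.27 kPa.
Pore pressure: u = 9.81×(6.05 − 0.44) = 55.034 kPa.
Initial effective stress: σ'_0 = σ_v − u = 109.27 − 55.034 = 54.236 kPa.
Final effective stress: σ'_f = 54.236 + 50.3 = 104.54 kPa.
σ'_f = 104.54 > σ'_p = 90 kPa, so the stress path crosses the preconsolidation pressure — recompression up to σ'_p, then virgin compression beyond:
S_c = H/(1+e₀)·[C_r·log₁₀(σ'_p/σ'_0) + C_c·log₁₀(σ'_f/σ'_p)]
    = 5.9/2.11 × [0.022×log₁₀(90/54.236) + 0.19×log₁₀(104.54/90)]
    = 2.7962 × [0.004839 + 0.012358] = 0.04809 m

S_c ≈ 0.0481 m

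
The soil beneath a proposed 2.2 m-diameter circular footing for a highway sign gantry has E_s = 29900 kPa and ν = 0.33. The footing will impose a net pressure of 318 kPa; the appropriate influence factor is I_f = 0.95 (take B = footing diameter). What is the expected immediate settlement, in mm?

S_e ≈ 19.8 mm

Immediate (elastic) settlement: S_e = q·B·(1−ν²)/E_s · I_f.
S_e = 318 × 2.2 × (1 − 0.33²) / 29900 × 0.95
    = 318 × 2.2 × 0.8911 / 29900 × 0.95
    = 0.01981 m = 19.81 mm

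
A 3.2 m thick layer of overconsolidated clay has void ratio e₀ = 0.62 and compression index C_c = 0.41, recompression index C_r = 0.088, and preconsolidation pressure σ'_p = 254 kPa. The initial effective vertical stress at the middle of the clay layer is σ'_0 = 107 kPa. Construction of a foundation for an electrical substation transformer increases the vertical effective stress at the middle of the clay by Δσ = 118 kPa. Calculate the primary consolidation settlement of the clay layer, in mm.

S_c ≈ 56.1 mm

Final effective stress: σ'_f = 107 + 118 = 225 kPa.
σ'_f = 225 ≤ σ'_p = 254 kPa, so the clay remains overconsolidated and only the recompression index applies:
S_c = C_r·H/(1+e₀)·log₁₀(σ'_f/σ'_0) = 0.088×3.2/1.62×log₁₀(225/107)
    = 0.17383 × 0.3228 = 0.05611 m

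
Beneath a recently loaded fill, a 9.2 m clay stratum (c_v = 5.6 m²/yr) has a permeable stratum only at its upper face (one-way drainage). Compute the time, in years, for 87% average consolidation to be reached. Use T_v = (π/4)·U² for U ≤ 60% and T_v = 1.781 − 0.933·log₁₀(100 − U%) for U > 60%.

t ≈ 11.2 years

Drainage path length: H_d = H = 9.2 m (single drainage).
U > 60%: T_v = 1.781 − 0.933·log₁₀(100 − 87) = 0.74169.
t = T_v·H_d²/c_v = 0.74169×9.2²/5.6 = 11.21 years.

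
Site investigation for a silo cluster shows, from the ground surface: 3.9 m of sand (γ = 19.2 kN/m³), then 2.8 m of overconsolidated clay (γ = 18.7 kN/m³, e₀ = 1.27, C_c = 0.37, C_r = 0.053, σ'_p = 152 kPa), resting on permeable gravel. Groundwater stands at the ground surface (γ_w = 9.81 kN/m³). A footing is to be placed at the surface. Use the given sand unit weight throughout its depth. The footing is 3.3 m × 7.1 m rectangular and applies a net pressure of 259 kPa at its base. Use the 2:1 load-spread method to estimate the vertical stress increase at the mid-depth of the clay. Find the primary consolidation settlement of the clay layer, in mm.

S_c ≈ 21.9 mm

Mid-depth of clay below the ground surface: z = 3.9 + 2.8/2 = 5.3 m.
Total vertical stress at mid-clay: σ_v = 19.2×3.9 + 18.7×1.4 = 101.06 kPa.
Pore pressure: u = 9.81×(5.3 − 0) = 51.993 kPa.
Initial effective stress: σ'_0 = σ_v − u = 101.06 − 51.993 = 49.067 kPa.
Stress increase at mid-clay by the 2:1 spreading method:
Δσ = qBL/((B+z)(L+z)) = 259×3.3×7.1/((3.3+5.3)(7.1+5.3)) = 56.905 kPa
Final effective stress: σ'_f = 49.067 + 56.905 = 105.97 kPa.
σ'_f = 105.97 ≤ σ'_p = 152 kPa, so the clay remains overconsolidated and only the recompression index applies:
S_c = C_r·H/(1+e₀)·log₁₀(σ'_f/σ'_0) = 0.053×2.8/2.27×log₁₀(105.97/49.067)
    = 0.065376 × 0.33439 = 0.02186 m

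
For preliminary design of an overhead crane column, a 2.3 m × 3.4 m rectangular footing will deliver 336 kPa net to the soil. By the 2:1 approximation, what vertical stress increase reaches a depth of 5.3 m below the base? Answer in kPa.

By the 2:1 method the load spreads at 1 horizontal : 2 vertical, so at depth z the loaded area has grown by z in each plan dimension:
Δσ = qBL/((B+z)(L+z)) = 336×2.3×3.4/((2.3+5.3)(3.4+5.3)) = 39.739 kPa

Δσ_z ≈ 39.7 kPa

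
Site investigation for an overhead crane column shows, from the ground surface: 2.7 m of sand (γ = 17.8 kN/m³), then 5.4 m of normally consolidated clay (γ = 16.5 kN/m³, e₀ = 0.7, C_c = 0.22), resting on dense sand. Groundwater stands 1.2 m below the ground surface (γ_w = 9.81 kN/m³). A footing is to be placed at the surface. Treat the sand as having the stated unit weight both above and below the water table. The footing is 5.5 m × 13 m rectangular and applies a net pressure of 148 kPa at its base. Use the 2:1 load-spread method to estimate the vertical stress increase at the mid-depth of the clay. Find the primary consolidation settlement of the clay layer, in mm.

Mid-depth of clay below the ground surface: z = 2.7 + 5.4/2 = 5.4 m.
Total vertical stress at mid-clay: σ_v = 17.8×2.7 + 16.5×2.7 = 92.61 kPa.
Pore pressure: u = 9.81×(5.4 − 1.2) = 41.202 kPa.
Initial effective stress: σ'_0 = σ_v − u = 92.61 − 41.202 = 51.408 kPa.
Stress increase at mid-clay by the 2:1 spreading method:
Δσ = qBL/((B+z)(L+z)) = 148×5.5×13/((5.5+5.4)(13+5.4)) = 52.762 kPa
Final effective stress: σ'_f = σ'_0 + Δσ = 51.408 + 52.762 = 104.17 kPa.
Normally consolidated clay, so the full stress increment lies on the virgin compression line:
S_c = C_c·H/(1+e₀)·log₁₀(σ'_f/σ'_0) = 0.22×5.4/(1+0.7)×log₁₀(104.17/51.408)
    = 0.69882 × 0.30671 = 0.2143 m

S_c ≈ 214 mm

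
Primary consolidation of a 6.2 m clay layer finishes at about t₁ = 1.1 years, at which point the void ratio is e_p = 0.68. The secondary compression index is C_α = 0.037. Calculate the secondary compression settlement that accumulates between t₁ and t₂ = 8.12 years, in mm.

S_s ≈ 119 mm

Secondary compression: S_s = C_α·H/(1+e_p)·log₁₀(t₂/t₁)
S_s = 0.037×6.2/(1+0.68)×log₁₀(8.12/1.1)
    = 0.1365 × 0.8682 = 0.1185 m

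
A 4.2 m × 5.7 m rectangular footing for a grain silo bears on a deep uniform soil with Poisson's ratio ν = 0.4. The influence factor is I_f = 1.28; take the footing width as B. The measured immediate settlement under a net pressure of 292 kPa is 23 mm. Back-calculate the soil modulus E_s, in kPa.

E_s ≈ 57300 kPa

S_e = q·B·(1−ν²)/E_s · I_f  ⇒  E_s = q·B·(1−ν²)·I_f / S_e.
E_s = 292 × 4.2 × 0.84 × 1.28 / 0.023 = 57330 kPa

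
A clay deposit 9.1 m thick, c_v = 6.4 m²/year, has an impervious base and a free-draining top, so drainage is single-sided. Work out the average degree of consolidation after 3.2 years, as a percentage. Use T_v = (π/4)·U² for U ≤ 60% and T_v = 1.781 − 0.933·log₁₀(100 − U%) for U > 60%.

U ≈ 56.1 %

Drainage path length: H_d = H = 9.1 m (single drainage).
T_v = c_v·t/H_d² = 6.4×3.2/9.1² = 0.24731.
T_v = 0.24731 corresponds to the U ≤ 60% branch:
U = √(4T_v/π) = 0.5611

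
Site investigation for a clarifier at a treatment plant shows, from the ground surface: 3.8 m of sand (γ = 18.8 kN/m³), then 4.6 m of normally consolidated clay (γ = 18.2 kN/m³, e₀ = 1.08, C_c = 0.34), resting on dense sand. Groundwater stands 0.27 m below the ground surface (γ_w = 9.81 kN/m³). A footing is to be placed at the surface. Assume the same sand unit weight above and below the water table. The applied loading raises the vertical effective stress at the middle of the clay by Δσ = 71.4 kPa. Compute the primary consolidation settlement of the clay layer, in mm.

S_c ≈ 268 mm

Mid-depth of clay below the ground surface: z = 3.8 + 4.6/2 = 6.1 m.
Total vertical stress at mid-clay: σ_v = 18.8×3.8 + 18.2×2.3 = 113.3 kPa.
Pore pressure: u = 9.81×(6.1 − 0.27) = 57.192 kPa.
Initial effective stress: σ'_0 = σ_v − u = 113.3 − 57.192 = 56.108 kPa.
Final effective stress: σ'_f = σ'_0 + Δσ = 56.108 + 71.4 = 127.51 kPa.
Normally consolidated clay, so the full stress increment lies on the virgin compression line:
S_c = C_c·H/(1+e₀)·log₁₀(σ'_f/σ'_0) = 0.34×4.6/(1+1.08)×log₁₀(127.51/56.108)
    = 0.75192 × 0.35652 = 0.2681 m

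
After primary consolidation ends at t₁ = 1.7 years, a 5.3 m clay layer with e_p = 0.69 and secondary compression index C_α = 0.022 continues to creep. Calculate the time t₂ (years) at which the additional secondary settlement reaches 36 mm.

S_s = C_α·H/(1+e_p)·log₁₀(t₂/t₁) ⇒ log₁₀(t₂/t₁) = S_s·(1+e_p)/(C_α·H).
log₁₀(t₂/t₁) = 0.036 × (1+0.69) / (0.022×5.3) = 0.5218
t₂ = t₁ × 10^0.5218 = 1.7 × 3.325 = 5.652 years

t₂ ≈ 5.65 years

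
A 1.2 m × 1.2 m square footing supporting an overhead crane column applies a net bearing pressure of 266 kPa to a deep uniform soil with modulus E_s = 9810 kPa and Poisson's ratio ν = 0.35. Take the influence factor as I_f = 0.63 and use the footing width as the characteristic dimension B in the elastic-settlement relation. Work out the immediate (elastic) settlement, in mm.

S_e ≈ 18 mm

Immediate (elastic) settlement: S_e = q·B·(1−ν²)/E_s · I_f.
S_e = 266 × 1.2 × (1 − 0.35²) / 9810 × 0.63
    = 266 × 1.2 × 0.8775 / 9810 × 0.63
    = 0.01799 m = 17.99 mm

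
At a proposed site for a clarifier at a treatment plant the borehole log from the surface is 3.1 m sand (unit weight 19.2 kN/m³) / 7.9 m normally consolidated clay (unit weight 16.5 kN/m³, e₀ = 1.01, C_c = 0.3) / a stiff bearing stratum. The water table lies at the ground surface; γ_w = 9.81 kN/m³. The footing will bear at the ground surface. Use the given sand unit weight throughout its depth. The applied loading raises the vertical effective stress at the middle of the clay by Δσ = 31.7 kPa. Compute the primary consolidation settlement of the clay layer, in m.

Mid-depth of clay below the ground surface: z = 3.1 + 7.9/2 = 7.05 m.
Total vertical stress at mid-clay: σ_v = 19.2×3.1 + 16.5×3.95 = 124.69 kPa.
Pore pressure: u = 9.81×(7.05 − 0) = 69.16 kPa.
Initial effective stress: σ'_0 = σ_v − u = 124.69 − 69.16 = 55.53 kPa.
Final effective stress: σ'_f = σ'_0 + Δσ = 55.53 + 31.7 = 87.23 kPa.
Normally consolidated clay, so the full stress increment lies on the virgin compression line:
S_c = C_c·H/(1+e₀)·log₁₀(σ'_f/σ'_0) = 0.3×7.9/(1+1.01)×log₁₀(87.23/55.53)
    = 1.1791 × 0.19614 = 0.2313 m

S_c ≈ 0.231 m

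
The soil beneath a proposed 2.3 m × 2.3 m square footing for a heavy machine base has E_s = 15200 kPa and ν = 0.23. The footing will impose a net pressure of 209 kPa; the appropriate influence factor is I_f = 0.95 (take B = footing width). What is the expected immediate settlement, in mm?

Immediate (elastic) settlement: S_e = q·B·(1−ν²)/E_s · I_f.
S_e = 209 × 2.3 × (1 − 0.23²) / 15200 × 0.95
    = 209 × 2.3 × 0.9471 / 15200 × 0.95
    = 0.02845 m = 28.45 mm

S_e ≈ 28.5 mm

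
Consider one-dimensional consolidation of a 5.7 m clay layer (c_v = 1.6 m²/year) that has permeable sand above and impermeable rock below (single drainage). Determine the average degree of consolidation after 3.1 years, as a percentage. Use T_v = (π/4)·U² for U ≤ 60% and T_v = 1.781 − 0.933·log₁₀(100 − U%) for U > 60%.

Drainage path length: H_d = H = 5.7 m (single drainage).
T_v = c_v·t/H_d² = 1.6×3.1/5.7² = 0.15266.
T_v = 0.15266 corresponds to the U ≤ 60% branch:
U = √(4T_v/π) = 0.4409

U ≈ 44.1 %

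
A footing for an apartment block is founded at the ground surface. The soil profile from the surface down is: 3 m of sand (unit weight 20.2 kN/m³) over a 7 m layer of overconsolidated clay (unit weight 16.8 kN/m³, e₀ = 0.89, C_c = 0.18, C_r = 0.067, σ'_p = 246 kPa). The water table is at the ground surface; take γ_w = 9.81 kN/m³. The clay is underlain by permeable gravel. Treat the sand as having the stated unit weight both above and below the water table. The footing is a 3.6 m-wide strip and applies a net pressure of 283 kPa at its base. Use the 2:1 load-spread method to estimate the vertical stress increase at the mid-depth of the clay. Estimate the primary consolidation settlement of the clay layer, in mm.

S_c ≈ 111 mm

Mid-depth of clay below the ground surface: z = 3 + 7/2 = 6.5 m.
Total vertical stress at mid-clay: σ_v = 20.2×3 + 16.8×3.5 = 119.4 kPa.
Pore pressure: u = 9.81×(6.5 − 0) = 63.765 kPa.
Initial effective stress: σ'_0 = σ_v − u = 119.4 − 63.765 = 55.635 kPa.
Stress increase at mid-clay by the 2:1 spreading method:
Δσ = qB/(B+z) = 283×3.6/(3.6+6.5) = 100.87 kPa
Final effective stress: σ'_f = 55.635 + 100.87 = 156.5 kPa.
σ'_f = 156.5 ≤ σ'_p = 246 kPa, so the clay remains overconsolidated and only the recompression index applies:
S_c = C_r·H/(1+e₀)·log₁₀(σ'_f/σ'_0) = 0.067×7/1.89×log₁₀(156.5/55.635)
    = 0.24815 × 0.44917 = 0.1115 m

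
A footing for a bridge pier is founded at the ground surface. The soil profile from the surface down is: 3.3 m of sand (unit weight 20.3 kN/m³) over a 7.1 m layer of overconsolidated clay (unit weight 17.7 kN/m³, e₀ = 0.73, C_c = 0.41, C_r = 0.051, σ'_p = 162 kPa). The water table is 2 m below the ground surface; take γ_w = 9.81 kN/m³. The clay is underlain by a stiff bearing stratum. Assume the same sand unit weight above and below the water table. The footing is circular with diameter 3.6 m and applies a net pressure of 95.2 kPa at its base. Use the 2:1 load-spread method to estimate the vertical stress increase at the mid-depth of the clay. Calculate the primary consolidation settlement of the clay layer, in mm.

Mid-depth of clay below the ground surface: z = 3.3 + 7.1/2 = 6.85 m.
Total vertical stress at mid-clay: σ_v = 20.3×3.3 + 17.7×3.55 = 129.82 kPa.
Pore pressure: u = 9.81×(6.85 − 2) = 47.578 kPa.
Initial effective stress: σ'_0 = σ_v − u = 129.82 − 47.578 = 82.242 kPa.
Stress increase at mid-clay by the 2:1 spreading method:
Δσ ≈ qD²/(D+z)² = 95.2×3.6²/(3.6+6.85)² = 11.298 kPa
Final effective stress: σ'_f = 82.242 + 11.298 = 93.54 kPa.
σ'_f = 93.54 ≤ σ'_p = 162 kPa, so the clay remains overconsolidated and only the recompression index applies:
S_c = C_r·H/(1+e₀)·log₁₀(σ'_f/σ'_0) = 0.051×7.1/1.73×log₁₀(93.54/82.242)
    = 0.2093 × 0.055904 = 0.0117 m

S_c ≈ 11.7 mm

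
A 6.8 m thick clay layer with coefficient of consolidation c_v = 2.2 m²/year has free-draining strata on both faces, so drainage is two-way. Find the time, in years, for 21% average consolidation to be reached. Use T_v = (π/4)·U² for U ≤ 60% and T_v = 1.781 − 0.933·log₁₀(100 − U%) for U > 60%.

t ≈ 0.182 years

Drainage path length: H_d = H/2 = 3.4 m (double drainage).
U ≤ 60%: T_v = (π/4)·U² = (π/4)×0.21² = 0.034636.
t = T_v·H_d²/c_v = 0.034636×3.4²/2.2 = 0.182 years.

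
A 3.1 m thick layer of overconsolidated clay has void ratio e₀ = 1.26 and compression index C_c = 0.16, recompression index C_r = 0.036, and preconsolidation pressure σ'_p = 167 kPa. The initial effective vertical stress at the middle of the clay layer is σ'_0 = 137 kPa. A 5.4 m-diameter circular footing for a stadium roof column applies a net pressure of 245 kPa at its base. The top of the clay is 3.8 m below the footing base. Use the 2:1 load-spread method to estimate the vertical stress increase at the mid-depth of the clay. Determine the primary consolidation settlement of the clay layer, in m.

S_c ≈ 0.0209 m

Mid-depth of clay below the footing base: z = 3.8 + 3.1/2 = 5.35 m.
Stress increase at mid-clay by the 2:1 spreading method:
Δσ ≈ qD²/(D+z)² = 245×5.4²/(5.4+5.35)² = 61.821 kPa
Final effective stress: σ'_f = 137 + 61.821 = 198.82 kPa.
σ'_f = 198.82 > σ'_p = 167 kPa, so the stress path crosses the preconsolidation pressure — recompression up to σ'_p, then virgin compression beyond:
S_c = H/(1+e₀)·[C_r·log₁₀(σ'_p/σ'_0) + C_c·log₁₀(σ'_f/σ'_p)]
    = 3.1/2.26 × [0.036×log₁₀(167/137) + 0.16×log₁₀(198.82/167)]
    = 1.3717 × [0.0030959 + 0.012119] = 0.02087 m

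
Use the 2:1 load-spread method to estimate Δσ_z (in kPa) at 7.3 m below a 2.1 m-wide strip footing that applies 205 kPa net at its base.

By the 2:1 method the load spreads at 1 horizontal : 2 vertical, so at depth z the loaded area has grown by z in each plan dimension:
Δσ = qB/(B+z) = 205×2.1/(2.1+7.3) = 45.798 kPa

Δσ_z ≈ 45.8 kPa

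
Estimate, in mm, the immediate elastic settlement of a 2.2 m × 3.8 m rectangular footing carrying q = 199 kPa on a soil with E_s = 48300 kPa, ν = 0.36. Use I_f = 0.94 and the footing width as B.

Immediate (elastic) settlement: S_e = q·B·(1−ν²)/E_s · I_f.
S_e = 199 × 2.2 × (1 − 0.36²) / 48300 × 0.94
    = 199 × 2.2 × 0.8704 / 48300 × 0.94
    = 0.007416 m = 7.416 mm

S_e ≈ 7.42 mm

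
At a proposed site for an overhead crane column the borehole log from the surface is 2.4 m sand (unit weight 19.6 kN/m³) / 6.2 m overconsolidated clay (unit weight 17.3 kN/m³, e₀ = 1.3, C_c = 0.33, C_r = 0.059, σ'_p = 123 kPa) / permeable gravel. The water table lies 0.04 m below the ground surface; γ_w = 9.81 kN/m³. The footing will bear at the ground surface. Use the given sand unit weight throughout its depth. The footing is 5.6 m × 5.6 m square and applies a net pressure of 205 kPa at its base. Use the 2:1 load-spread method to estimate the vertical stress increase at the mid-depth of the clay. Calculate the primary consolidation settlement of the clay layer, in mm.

Mid-depth of clay below the ground surface: z = 2.4 + 6.2/2 = 5.5 m.
Total vertical stress at mid-clay: σ_v = 19.6×2.4 + 17.3×3.1 = 100.67 kPa.
Pore pressure: u = 9.81×(5.5 − 0.04) = 53.563 kPa.
Initial effective stress: σ'_0 = σ_v − u = 100.67 − 53.563 = 47.107 kPa.
Stress increase at mid-clay by the 2:1 spreading method:
Δσ = qBL/((B+z)(L+z)) = 205×5.6×5.6/((5.6+5.5)(5.6+5.5)) = 52.178 kPa
Final effective stress: σ'_f = 47.107 + 52.178 = 99.285 kPa.
σ'_f = 99.285 ≤ σ'_p = 123 kPa, so the clay remains overconsolidated and only the recompression index applies:
S_c = C_r·H/(1+e₀)·log₁₀(σ'_f/σ'_0) = 0.059×6.2/2.3×log₁₀(99.285/47.107)
    = 0.15905 × 0.3238 = 0.0515 m

S_c ≈ 51.5 mm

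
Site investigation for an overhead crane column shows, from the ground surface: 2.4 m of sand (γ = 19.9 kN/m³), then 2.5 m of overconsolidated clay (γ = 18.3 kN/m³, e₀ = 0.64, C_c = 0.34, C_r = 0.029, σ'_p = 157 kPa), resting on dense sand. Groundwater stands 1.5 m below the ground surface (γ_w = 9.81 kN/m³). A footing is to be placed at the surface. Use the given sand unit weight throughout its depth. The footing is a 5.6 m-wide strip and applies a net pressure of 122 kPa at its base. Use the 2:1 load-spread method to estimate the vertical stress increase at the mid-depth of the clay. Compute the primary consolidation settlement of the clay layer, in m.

Mid-depth of clay below the ground surface: z = 2.4 + 2.5/2 = 3.65 m.
Total vertical stress at mid-clay: σ_v = 19.9×2.4 + 18.3×1.25 = 70.635 kPa.
Pore pressure: u = 9.81×(3.65 − 1.5) = 21.091 kPa.
Initial effective stress: σ'_0 = σ_v − u = 70.635 − 21.091 = 49.544 kPa.
Stress increase at mid-clay by the 2:1 spreading method:
Δσ = qB/(B+z) = 122×5.6/(5.6+3.65) = 73.859 kPa
Final effective stress: σ'_f = 49.544 + 73.859 = 123.4 kPa.
σ'_f = 123.4 ≤ σ'_p = 157 kPa, so the clay remains overconsolidated and only the recompression index applies:
S_c = C_r·H/(1+e₀)·log₁₀(σ'_f/σ'_0) = 0.029×2.5/1.64×log₁₀(123.4/49.544)
    = 0.044208 × 0.39632 = 0.01752 m

S_c ≈ 0.0175 m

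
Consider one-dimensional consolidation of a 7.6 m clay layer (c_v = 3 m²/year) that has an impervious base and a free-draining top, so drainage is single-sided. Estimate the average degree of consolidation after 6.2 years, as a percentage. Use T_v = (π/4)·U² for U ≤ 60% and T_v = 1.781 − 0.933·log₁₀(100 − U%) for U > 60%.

Drainage path length: H_d = H = 7.6 m (single drainage).
T_v = c_v·t/H_d² = 3×6.2/7.6² = 0.32202.
T_v = 0.32202 corresponds to the U > 60% branch:
U = 1 − 10^((1.781 − T_v)/0.933)/100 = 0.6338

U ≈ 63.4 %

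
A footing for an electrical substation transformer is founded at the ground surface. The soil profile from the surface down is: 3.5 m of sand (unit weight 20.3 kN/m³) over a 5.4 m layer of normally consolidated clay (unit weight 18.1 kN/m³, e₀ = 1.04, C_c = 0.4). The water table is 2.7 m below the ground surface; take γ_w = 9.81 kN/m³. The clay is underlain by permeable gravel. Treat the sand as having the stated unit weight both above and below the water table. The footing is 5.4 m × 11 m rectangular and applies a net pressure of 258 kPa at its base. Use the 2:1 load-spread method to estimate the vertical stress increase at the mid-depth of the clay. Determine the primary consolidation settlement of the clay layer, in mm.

Mid-depth of clay below the ground surface: z = 3.5 + 5.4/2 = 6.2 m.
Total vertical stress at mid-clay: σ_v = 20.3×3.5 + 18.1×2.7 = 119.92 kPa.
Pore pressure: u = 9.81×(6.2 − 2.7) = 34.335 kPa.
Initial effective stress: σ'_0 = σ_v − u = 119.92 − 34.335 = 85.585 kPa.
Stress increase at mid-clay by the 2:1 spreading method:
Δσ = qBL/((B+z)(L+z)) = 258×5.4×11/((5.4+6.2)(11+6.2)) = 76.81 kPa
Final effective stress: σ'_f = σ'_0 + Δσ = 85.585 + 76.81 = 162.39 kPa.
Normally consolidated clay, so the full stress increment lies on the virgin compression line:
S_c = C_c·H/(1+e₀)·log₁₀(σ'_f/σ'_0) = 0.4×5.4/(1+1.04)×log₁₀(162.39/85.585)
    = 1.0588 × 0.27816 = 0.2945 m

S_c ≈ 295 mm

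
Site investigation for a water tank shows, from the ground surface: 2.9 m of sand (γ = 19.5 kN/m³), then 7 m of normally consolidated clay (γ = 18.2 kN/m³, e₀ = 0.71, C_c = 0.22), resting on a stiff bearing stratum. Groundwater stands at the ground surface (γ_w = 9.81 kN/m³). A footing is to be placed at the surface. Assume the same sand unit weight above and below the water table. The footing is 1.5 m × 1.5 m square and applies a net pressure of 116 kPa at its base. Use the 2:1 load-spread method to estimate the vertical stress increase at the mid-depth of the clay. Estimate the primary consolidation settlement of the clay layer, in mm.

S_c ≈ 27.5 mm

Mid-depth of clay below the ground surface: z = 2.9 + 7/2 = 6.4 m.
Total vertical stress at mid-clay: σ_v = 19.5×2.9 + 18.2×3.5 = 120.25 kPa.
Pore pressure: u = 9.81×(6.4 − 0) = 62.784 kPa.
Initial effective stress: σ'_0 = σ_v − u = 120.25 − 62.784 = 57.466 kPa.
Stress increase at mid-clay by the 2:1 spreading method:
Δσ = qBL/((B+z)(L+z)) = 116×1.5×1.5/((1.5+6.4)(1.5+6.4)) = 4.182 kPa
Final effective stress: σ'_f = σ'_0 + Δσ = 57.466 + 4.182 = 61.648 kPa.
Normally consolidated clay, so the full stress increment lies on the virgin compression line:
S_c = C_c·H/(1+e₀)·log₁₀(σ'_f/σ'_0) = 0.22×7/(1+0.71)×log₁₀(61.648/57.466)
    = 0.90058 × 0.030508 = 0.02747 m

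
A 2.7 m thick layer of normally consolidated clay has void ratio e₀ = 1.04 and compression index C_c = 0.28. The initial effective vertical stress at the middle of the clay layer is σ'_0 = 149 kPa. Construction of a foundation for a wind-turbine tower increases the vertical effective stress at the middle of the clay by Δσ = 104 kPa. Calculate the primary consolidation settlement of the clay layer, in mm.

S_c ≈ 85.2 mm

Final effective stress: σ'_f = σ'_0 + Δσ = 149 + 104 = 253 kPa.
Normally consolidated clay, so the full stress increment lies on the virgin compression line:
S_c = C_c·H/(1+e₀)·log₁₀(σ'_f/σ'_0) = 0.28×2.7/(1+1.04)×log₁₀(253/149)
    = 0.37059 × 0.22993 = 0.08521 m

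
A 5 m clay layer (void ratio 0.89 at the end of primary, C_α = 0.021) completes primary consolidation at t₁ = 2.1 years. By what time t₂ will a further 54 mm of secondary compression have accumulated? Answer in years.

S_s = C_α·H/(1+e_p)·log₁₀(t₂/t₁) ⇒ log₁₀(t₂/t₁) = S_s·(1+e_p)/(C_α·H).
log₁₀(t₂/t₁) = 0.054 × (1+0.89) / (0.021×5) = 0.972
t₂ = t₁ × 10^0.972 = 2.1 × 9.376 = 19.69 years

t₂ ≈ 19.7 years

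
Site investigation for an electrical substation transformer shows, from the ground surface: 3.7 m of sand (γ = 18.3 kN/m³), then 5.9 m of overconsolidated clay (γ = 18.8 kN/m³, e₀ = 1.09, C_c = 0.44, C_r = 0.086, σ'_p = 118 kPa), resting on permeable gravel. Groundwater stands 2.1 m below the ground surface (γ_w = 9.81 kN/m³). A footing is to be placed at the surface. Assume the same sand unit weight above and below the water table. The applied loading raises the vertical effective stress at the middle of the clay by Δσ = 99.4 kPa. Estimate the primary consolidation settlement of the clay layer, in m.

Mid-depth of clay below the ground surface: z = 3.7 + 5.9/2 = 6.65 m.
Total vertical stress at mid-clay: σ_v = 18.3×3.7 + 18.8×2.95 = 123.17 kPa.
Pore pressure: u = 9.81×(6.65 − 2.1) = 44.636 kPa.
Initial effective stress: σ'_0 = σ_v − u = 123.17 − 44.636 = 78.534 kPa.
Final effective stress: σ'_f = 78.534 + 99.4 = 177.93 kPa.
σ'_f = 177.93 > σ'_p = 118 kPa, so the stress path crosses the preconsolidation pressure — recompression up to σ'_p, then virgin compression beyond:
S_c = H/(1+e₀)·[C_r·log₁₀(σ'_p/σ'_0) + C_c·log₁₀(σ'_f/σ'_p)]
    = 5.9/2.09 × [0.086×log₁₀(118/78.534) + 0.44×log₁₀(177.93/118)]
    = 2.823 × [0.015207 + 0.078482] = 0.2645 m

S_c ≈ 0.264 m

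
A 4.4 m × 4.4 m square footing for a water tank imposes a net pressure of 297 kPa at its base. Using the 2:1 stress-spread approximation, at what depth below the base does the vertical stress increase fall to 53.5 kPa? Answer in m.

z ≈ 5.97 m

2:1 spreading — at depth z the loaded area has grown by z in each plan dimension:
qB²/(B+z)² = Δσ_z ⇒ z = B(√(q/Δσ_z) − 1) = 4.4×(√(297/53.5) − 1) = 5.967 m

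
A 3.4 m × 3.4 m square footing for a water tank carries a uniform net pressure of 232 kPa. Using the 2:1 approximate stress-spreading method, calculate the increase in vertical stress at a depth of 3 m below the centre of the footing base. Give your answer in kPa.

Δσ_z ≈ 65.5 kPa

By the 2:1 method the load spreads at 1 horizontal : 2 vertical, so at depth z the loaded area has grown by z in each plan dimension:
Δσ = qBL/((B+z)(L+z)) = 232×3.4×3.4/((3.4+3)(3.4+3)) = 65.477 kPa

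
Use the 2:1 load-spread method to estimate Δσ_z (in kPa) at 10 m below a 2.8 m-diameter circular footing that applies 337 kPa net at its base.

Δσ_z ≈ 16.1 kPa

By the 2:1 method the load spreads at 1 horizontal : 2 vertical, so at depth z the loaded area has grown by z in each plan dimension:
Δσ ≈ qD²/(D+z)² = 337×2.8²/(2.8+10)² = 16.126 kPa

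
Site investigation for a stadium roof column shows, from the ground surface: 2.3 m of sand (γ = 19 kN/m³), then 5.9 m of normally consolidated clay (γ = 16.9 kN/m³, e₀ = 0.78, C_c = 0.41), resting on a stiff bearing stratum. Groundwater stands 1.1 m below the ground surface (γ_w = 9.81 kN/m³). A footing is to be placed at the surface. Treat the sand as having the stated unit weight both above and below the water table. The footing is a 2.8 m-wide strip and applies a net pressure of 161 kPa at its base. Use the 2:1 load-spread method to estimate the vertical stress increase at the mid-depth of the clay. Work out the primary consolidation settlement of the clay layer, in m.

Mid-depth of clay below the ground surface: z = 2.3 + 5.9/2 = 5.25 m.
Total vertical stress at mid-clay: σ_v = 19×2.3 + 16.9×2.95 = 93.555 kPa.
Pore pressure: u = 9.81×(5.25 − 1.1) = 40.712 kPa.
Initial effective stress: σ'_0 = σ_v − u = 93.555 − 40.712 = 52.843 kPa.
Stress increase at mid-clay by the 2:1 spreading method:
Δσ = qB/(B+z) = 161×2.8/(2.8+5.25) = 56 kPa
Final effective stress: σ'_f = σ'_0 + Δσ = 52.843 + 56 = 108.84 kPa.
Normally consolidated clay, so the full stress increment lies on the virgin compression line:
S_c = C_c·H/(1+e₀)·log₁₀(σ'_f/σ'_0) = 0.41×5.9/(1+0.78)×log₁₀(108.84/52.843)
    = 1.359 × 0.3138 = 0.4265 m

S_c ≈ 0.426 m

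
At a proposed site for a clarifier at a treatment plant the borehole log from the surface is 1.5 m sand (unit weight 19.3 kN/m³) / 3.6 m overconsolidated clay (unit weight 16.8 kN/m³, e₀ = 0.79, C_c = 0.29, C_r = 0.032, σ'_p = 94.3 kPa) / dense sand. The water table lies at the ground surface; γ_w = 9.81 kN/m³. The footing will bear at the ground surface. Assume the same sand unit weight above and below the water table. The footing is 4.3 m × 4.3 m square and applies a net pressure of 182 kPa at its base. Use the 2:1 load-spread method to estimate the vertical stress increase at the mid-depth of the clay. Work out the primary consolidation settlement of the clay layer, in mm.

S_c ≈ 32.3 mm

Mid-depth of clay below the ground surface: z = 1.5 + 3.6/2 = 3.3 m.
Total vertical stress at mid-clay: σ_v = 19.3×1.5 + 16.8×1.8 = 59.19 kPa.
Pore pressure: u = 9.81×(3.3 − 0) = 32.373 kPa.
Initial effective stress: σ'_0 = σ_v − u = 59.19 − 32.373 = 26.817 kPa.
Stress increase at mid-clay by the 2:1 spreading method:
Δσ = qBL/((B+z)(L+z)) = 182×4.3×4.3/((4.3+3.3)(4.3+3.3)) = 58.261 kPa
Final effective stress: σ'_f = 26.817 + 58.261 = 85.078 kPa.
σ'_f = 85.078 ≤ σ'_p = 94.3 kPa, so the clay remains overconsolidated and only the recompression index applies:
S_c = C_r·H/(1+e₀)·log₁₀(σ'_f/σ'_0) = 0.032×3.6/1.79×log₁₀(85.078/26.817)
    = 0.064358 × 0.50141 = 0.03227 m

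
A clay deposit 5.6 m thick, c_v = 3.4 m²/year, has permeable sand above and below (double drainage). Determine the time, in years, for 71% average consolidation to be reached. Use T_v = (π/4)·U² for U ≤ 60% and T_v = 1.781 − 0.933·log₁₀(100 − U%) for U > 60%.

Drainage path length: H_d = H/2 = 2.8 m (double drainage).
U > 60%: T_v = 1.781 − 0.933·log₁₀(100 − 71) = 0.41658.
t = T_v·H_d²/c_v = 0.41658×2.8²/3.4 = 0.9606 years.

t ≈ 0.961 years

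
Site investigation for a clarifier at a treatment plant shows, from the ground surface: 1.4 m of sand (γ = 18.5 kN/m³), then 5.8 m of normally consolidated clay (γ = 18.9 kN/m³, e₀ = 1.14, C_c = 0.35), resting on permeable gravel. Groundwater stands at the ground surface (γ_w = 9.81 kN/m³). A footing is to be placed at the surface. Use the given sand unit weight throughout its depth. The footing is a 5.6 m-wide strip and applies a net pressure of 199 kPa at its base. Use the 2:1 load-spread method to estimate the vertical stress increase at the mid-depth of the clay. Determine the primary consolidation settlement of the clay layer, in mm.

Mid-depth of clay below the ground surface: z = 1.4 + 5.8/2 = 4.3 m.
Total vertical stress at mid-clay: σ_v = 18.5×1.4 + 18.9×2.9 = 80.71 kPa.
Pore pressure: u = 9.81×(4.3 − 0) = 42.183 kPa.
Initial effective stress: σ'_0 = σ_v − u = 80.71 − 42.183 = 38.527 kPa.
Stress increase at mid-clay by the 2:1 spreading method:
Δσ = qB/(B+z) = 199×5.6/(5.6+4.3) = 112.57 kPa
Final effective stress: σ'_f = σ'_0 + Δσ = 38.527 + 112.57 = 151.1 kPa.
Normally consolidated clay, so the full stress increment lies on the virgin compression line:
S_c = C_c·H/(1+e₀)·log₁₀(σ'_f/σ'_0) = 0.35×5.8/(1+1.14)×log₁₀(151.1/38.527)
    = 0.9486 × 0.5935 = 0.563 m

S_c ≈ 563 mm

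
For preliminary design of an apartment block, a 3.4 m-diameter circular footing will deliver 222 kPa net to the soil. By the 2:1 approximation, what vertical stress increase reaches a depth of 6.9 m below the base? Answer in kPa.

Δσ_z ≈ 24.2 kPa

By the 2:1 method the load spreads at 1 horizontal : 2 vertical, so at depth z the loaded area has grown by z in each plan dimension:
Δσ ≈ qD²/(D+z)² = 222×3.4²/(3.4+6.9)² = 24.19 kPa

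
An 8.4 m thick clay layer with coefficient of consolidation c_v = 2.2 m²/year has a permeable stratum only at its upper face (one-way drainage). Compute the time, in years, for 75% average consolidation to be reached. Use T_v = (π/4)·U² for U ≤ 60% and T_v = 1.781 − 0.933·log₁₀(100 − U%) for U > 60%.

t ≈ 15.3 years

Drainage path length: H_d = H = 8.4 m (single drainage).
U > 60%: T_v = 1.781 − 0.933·log₁₀(100 − 75) = 0.47672.
t = T_v·H_d²/c_v = 0.47672×8.4²/2.2 = 15.29 years.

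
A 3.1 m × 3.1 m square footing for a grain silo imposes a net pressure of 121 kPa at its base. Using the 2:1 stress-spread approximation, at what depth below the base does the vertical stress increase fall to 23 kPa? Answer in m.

2:1 spreading — at depth z the loaded area has grown by z in each plan dimension:
qB²/(B+z)² = Δσ_z ⇒ z = B(√(q/Δσ_z) − 1) = 3.1×(√(121/23) − 1) = 4.01 m

z ≈ 4.01 m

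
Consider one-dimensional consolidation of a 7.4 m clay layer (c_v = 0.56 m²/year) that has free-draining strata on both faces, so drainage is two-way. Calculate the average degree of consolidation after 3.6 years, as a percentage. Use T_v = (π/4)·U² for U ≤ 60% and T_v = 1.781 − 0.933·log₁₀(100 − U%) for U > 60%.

Drainage path length: H_d = H/2 = 3.7 m (double drainage).
T_v = c_v·t/H_d² = 0.56×3.6/3.7² = 0.14726.
T_v = 0.14726 corresponds to the U ≤ 60% branch:
U = √(4T_v/π) = 0.433

U ≈ 43.3 %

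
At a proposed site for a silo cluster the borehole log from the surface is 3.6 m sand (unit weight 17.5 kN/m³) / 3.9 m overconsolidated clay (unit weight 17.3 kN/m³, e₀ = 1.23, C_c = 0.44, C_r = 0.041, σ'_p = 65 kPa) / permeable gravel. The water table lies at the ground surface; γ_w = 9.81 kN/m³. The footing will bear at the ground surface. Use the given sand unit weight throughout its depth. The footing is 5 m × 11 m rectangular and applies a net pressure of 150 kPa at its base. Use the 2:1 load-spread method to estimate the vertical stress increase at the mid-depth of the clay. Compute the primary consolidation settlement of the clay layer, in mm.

Mid-depth of clay below the ground surface: z = 3.6 + 3.9/2 = 5.55 m.
Total vertical stress at mid-clay: σ_v = 17.5×3.6 + 17.3×1.95 = 96.735 kPa.
Pore pressure: u = 9.81×(5.55 − 0) = 54.446 kPa.
Initial effective stress: σ'_0 = σ_v − u = 96.735 − 54.446 = 42.289 kPa.
Stress increase at mid-clay by the 2:1 spreading method:
Δσ = qBL/((B+z)(L+z)) = 150×5×11/((5+5.55)(11+5.55)) = 47.25 kPa
Final effective stress: σ'_f = 42.289 + 47.25 = 89.539 kPa.
σ'_f = 89.539 > σ'_p = 65 kPa, so the stress path crosses the preconsolidation pressure — recompression up to σ'_p, then virgin compression beyond:
S_c = H/(1+e₀)·[C_r·log₁₀(σ'_p/σ'_0) + C_c·log₁₀(σ'_f/σ'_p)]
    = 3.9/2.23 × [0.041×log₁₀(65/42.289) + 0.44×log₁₀(89.539/65)]
    = 1.7489 × [0.0076541 + 0.061204] = 0.1204 m

S_c ≈ 120 mm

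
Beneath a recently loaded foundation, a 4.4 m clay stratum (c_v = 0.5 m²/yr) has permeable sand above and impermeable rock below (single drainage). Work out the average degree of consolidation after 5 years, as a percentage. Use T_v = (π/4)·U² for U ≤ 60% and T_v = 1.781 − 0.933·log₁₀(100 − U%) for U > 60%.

U ≈ 40.5 %

Drainage path length: H_d = H = 4.4 m (single drainage).
T_v = c_v·t/H_d² = 0.5×5/4.4² = 0.12913.
T_v = 0.12913 corresponds to the U ≤ 60% branch:
U = √(4T_v/π) = 0.4055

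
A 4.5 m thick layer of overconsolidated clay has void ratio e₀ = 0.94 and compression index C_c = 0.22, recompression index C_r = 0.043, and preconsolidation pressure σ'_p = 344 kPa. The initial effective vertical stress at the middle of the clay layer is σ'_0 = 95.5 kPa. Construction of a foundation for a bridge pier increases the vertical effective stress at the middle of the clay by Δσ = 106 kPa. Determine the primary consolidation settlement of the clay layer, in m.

Final effective stress: σ'_f = 95.5 + 106 = 201.5 kPa.
σ'_f = 201.5 ≤ σ'_p = 344 kPa, so the clay remains overconsolidated and only the recompression index applies:
S_c = C_r·H/(1+e₀)·log₁₀(σ'_f/σ'_0) = 0.043×4.5/1.94×log₁₀(201.5/95.5)
    = 0.099743 × 0.32427 = 0.03234 m

S_c ≈ 0.0323 m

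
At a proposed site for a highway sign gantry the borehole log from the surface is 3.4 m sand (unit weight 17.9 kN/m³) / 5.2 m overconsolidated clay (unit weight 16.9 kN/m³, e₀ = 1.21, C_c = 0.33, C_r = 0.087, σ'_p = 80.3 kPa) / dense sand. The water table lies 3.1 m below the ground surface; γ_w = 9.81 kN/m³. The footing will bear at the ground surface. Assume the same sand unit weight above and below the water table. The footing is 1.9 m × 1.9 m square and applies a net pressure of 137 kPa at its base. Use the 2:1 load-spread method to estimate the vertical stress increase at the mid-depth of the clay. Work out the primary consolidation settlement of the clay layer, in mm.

Mid-depth of clay below the ground surface: z = 3.4 + 5.2/2 = 6 m.
Total vertical stress at mid-clay: σ_v = 17.9×3.4 + 16.9×2.6 = 104.8 kPa.
Pore pressure: u = 9.81×(6 − 3.1) = 28.449 kPa.
Initial effective stress: σ'_0 = σ_v − u = 104.8 − 28.449 = 76.351 kPa.
Stress increase at mid-clay by the 2:1 spreading method:
Δσ = qBL/((B+z)(L+z)) = 137×1.9×1.9/((1.9+6)(1.9+6)) = 7.9245 kPa
Final effective stress: σ'_f = 76.351 + 7.9245 = 84.275 kPa.
σ'_f = 84.275 > σ'_p = 80.3 kPa, so the stress path crosses the preconsolidation pressure — recompression up to σ'_p, then virgin compression beyond:
S_c = H/(1+e₀)·[C_r·log₁₀(σ'_p/σ'_0) + C_c·log₁₀(σ'_f/σ'_p)]
    = 5.2/2.21 × [0.087×log₁₀(80.3/76.351) + 0.33×log₁₀(84.275/80.3)]
    = 2.3529 × [0.0019054 + 0.0069245] = 0.02078 m

S_c ≈ 20.8 mm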